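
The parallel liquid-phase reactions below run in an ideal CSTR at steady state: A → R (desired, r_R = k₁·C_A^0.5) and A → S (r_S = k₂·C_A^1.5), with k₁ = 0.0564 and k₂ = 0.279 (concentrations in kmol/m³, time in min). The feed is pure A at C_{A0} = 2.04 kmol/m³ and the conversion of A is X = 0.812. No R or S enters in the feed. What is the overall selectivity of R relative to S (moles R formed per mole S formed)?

0.527

Exit C_A = C_{A0}(1−X) = 2.04×0.188 = 0.3835 kmol/m³.
A CSTR operates uniformly at the exit composition, giving r_R = 0.03493 and r_S = 0.06627 (each k·C_A^n at C_A = 0.3835).
Overall selectivity = C_R/C_S = r_Rτ/(r_Sτ) = r_R/r_S = 0.527.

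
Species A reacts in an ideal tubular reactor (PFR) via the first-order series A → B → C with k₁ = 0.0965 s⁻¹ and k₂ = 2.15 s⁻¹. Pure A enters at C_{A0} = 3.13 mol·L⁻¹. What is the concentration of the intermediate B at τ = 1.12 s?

For first-order series with pure A initially, C_B(τ) = k₁C_{A0}/(k₂−k₁)·(e^(−k₁τ) − e^(−k₂τ)).
e^(−k₁τ) = e^(−0.0965×1.12) = e^(−0.1081) = 0.8976; e^(−k₂τ) = e^(−2.408) = 0.09000.
C_B = 0.0965×3.13/(2.15−0.0965) × (0.8976−0.09000) = 0.1471×0.8076 = 0.1188 mol·L⁻¹.

0.119 mol·L⁻¹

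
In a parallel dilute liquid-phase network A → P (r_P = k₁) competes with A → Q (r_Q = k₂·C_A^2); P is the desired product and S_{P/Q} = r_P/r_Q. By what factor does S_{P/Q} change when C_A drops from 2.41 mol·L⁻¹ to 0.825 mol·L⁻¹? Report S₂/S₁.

8.53

S_{P/Q} = (k₁/k₂)·C_A^-2, so S₂/S₁ = (C_{A,2}/C_{A,1})^-2.
= (0.825/2.41)^(-2) = (0.3423)^(-2) = 8.53.
Selectivity toward P rises as C_A falls — low-concentration operation is favoured.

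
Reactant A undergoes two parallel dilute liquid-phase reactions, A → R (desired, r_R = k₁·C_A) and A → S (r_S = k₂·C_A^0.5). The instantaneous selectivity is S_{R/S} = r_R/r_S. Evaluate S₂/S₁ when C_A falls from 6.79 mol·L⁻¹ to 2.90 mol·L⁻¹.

0.654

S_{R/S} = (k₁/k₂)·C_A^0.5, so S₂/S₁ = (C_{A,2}/C_{A,1})^0.5.
= (2.90/6.79)^0.5 = (0.4271)^0.5 = 0.654.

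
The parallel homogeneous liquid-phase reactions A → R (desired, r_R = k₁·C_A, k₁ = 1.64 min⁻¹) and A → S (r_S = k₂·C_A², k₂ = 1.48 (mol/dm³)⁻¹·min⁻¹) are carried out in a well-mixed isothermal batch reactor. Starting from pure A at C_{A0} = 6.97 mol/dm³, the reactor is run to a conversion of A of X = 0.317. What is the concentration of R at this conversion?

C_A = C_{A0}(1−X) = 4.761 mol/dm³.
Along a PFR/batch, dC_R/dC_A = −r_R/(r_R+r_S) = −k₁/(k₁+k₂·C_A).
Integrating from C_{A0} to C_A: C_R = (1.64/1.48)·ln[(1.64+1.48·6.97)/(1.64+1.48·4.76)] = 1.108·ln(11.96/8.686) = 0.3541 mol/dm³.

0.354 mol/dm³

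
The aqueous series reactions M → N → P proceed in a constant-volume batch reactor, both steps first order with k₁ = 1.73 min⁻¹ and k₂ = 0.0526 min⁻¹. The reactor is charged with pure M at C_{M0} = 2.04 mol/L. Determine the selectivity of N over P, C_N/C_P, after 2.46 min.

For first-order series with pure M initially, C_N(t) = k₁C_{M0}/(k₂−k₁)·(e^(−k₁t) − e^(−k₂t)).
e^(−k₁t) = e^(−1.73×2.46) = e^(−4.256) = 0.01418; e^(−k₂t) = e^(−0.1294) = 0.8786.
C_N = 1.73×2.04/(0.0526−1.73) × (0.01418−0.8786) = (-2.104)×(-0.8644) = 1.819 mol/L.
C_M = C_{M0}e^(−k₁t) = 0.02893 mol/L, so C_P = C_{M0}−C_M−C_N = 0.1923 mol/L; C_N/C_P = 9.46.

9.46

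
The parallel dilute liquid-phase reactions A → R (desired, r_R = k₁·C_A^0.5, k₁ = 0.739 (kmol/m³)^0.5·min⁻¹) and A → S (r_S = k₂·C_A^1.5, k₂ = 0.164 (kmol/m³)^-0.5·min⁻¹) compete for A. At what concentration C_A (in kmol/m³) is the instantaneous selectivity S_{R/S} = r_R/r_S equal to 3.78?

S_{R/S} = (k₁/k₂)·C_A⁻¹ ⇒ C_A = (S·k₂/k₁)^(-1).
= (3.78×0.164/0.739)^(-1) = (0.8389)^(-1) = 1.19 kmol/m³.

1.19 kmol/m³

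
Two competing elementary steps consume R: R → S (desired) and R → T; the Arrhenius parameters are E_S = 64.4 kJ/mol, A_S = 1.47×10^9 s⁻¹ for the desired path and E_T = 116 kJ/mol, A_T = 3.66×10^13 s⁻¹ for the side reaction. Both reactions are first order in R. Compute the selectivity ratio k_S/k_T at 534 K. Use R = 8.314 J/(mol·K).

4.48

With equal orders, S_{S/T} = k_S/k_T = (A_S/A_T)·exp[(E_T−E_S)/(RT)].
(E_T−E_S)/(RT) = (116−64.4)×10³/(8.314×534) = 51600/4440 = 11.62.
k_S/k_T = (1.47×10^9/3.66×10^13)·exp(11.62) = 4.016×10^-5 × 1.116×10^5 = 4.48.
Since E_S < E_T, lowering the temperature improves selectivity toward S.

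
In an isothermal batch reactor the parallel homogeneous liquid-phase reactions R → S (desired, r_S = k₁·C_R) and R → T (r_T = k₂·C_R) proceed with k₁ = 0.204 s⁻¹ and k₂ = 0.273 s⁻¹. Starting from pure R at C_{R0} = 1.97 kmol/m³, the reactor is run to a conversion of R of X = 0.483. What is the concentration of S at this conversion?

0.407 kmol/m³

C_R = C_{R0}(1−X) = 1.018 kmol/m³.
Both paths are first order in R, so the instantaneous fraction to S is constant: dC_S/d(−C_R) = k₁/(k₁+k₂) = 0.4277.
C_S = 0.4277·(C_{R0}−C_R) = 0.4277×0.9515 = 0.407 kmol/m³.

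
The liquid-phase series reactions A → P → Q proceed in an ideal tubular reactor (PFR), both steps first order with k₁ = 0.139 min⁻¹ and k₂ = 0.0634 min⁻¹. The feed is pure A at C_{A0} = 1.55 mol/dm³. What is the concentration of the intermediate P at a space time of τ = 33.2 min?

0.319 mol/dm³

Solving the coupled first-order balances gives C_P(τ) = [k₁/(k₂−k₁)]·C_{A0}·(e^(−k₁τ) − e^(−k₂τ)).
e^(−k₁τ) = e^(−0.139×33.2) = e^(−4.615) = 0.009904; e^(−k₂τ) = e^(−2.105) = 0.1219.
C_P = 0.139×1.55/(0.0634−0.139) × (0.009904−0.1219) = (-2.850)×(-0.1120) = 0.3191 mol/dm³.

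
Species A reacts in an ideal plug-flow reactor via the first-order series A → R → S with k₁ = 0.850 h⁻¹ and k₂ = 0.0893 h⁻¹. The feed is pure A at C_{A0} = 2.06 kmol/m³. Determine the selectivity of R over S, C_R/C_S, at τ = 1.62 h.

10.9

The intermediate concentration in a first-order A→B→C sequence is C_R = k₁C_{A0}(e^(−k₁τ) − e^(−k₂τ))/(k₂−k₁).
e^(−k₁τ) = e^(−0.850×1.62) = e^(−1.377) = 0.2523; e^(−k₂τ) = e^(−0.1447) = 0.8653.
C_R = 0.850×2.06/(0.0893−0.850) × (0.2523−0.8653) = (-2.302)×(-0.6130) = 1.411 kmol/m³.
C_A = C_{A0}e^(−k₁τ) = 0.5198 kmol/m³, so C_S = C_{A0}−C_A−C_R = 0.1292 kmol/m³; C_R/C_S = 10.9.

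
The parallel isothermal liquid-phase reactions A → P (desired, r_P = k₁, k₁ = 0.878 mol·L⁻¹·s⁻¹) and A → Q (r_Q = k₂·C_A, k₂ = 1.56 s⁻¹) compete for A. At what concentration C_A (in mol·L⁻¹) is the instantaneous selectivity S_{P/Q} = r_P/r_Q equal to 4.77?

S_{P/Q} = (k₁/k₂)·C_A⁻¹ ⇒ C_A = (S·k₂/k₁)^(-1).
= (4.77×1.56/0.878)^(-1) = (8.475)^(-1) = 0.118 mol·L⁻¹.

0.118 mol·L⁻¹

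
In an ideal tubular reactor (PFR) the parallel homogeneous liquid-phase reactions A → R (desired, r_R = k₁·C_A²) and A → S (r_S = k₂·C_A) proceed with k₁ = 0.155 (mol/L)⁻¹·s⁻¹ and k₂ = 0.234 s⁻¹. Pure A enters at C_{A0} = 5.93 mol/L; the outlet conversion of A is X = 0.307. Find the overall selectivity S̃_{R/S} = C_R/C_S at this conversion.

3.30

C_A = C_{A0}(1−X) = 4.109 mol/L.
Along a PFR/batch, dC_S/dC_A = −r_S/(r_R+r_S) = −k₂/(k₂+k₁·C_A).
Integrating from C_{A0} to C_A: C_S = (0.234/0.155)·ln[(0.234+0.155·5.93)/(0.234+0.155·4.11)] = 1.510·ln(1.153/0.8710) = 0.4237 mol/L.
Then C_R = (C_{A0}−C_A) − C_S = 1.821 − 0.4237 = 1.397 mol/L.
S̃_{R/S} = C_R/C_S = 1.397/0.4237 = 3.30.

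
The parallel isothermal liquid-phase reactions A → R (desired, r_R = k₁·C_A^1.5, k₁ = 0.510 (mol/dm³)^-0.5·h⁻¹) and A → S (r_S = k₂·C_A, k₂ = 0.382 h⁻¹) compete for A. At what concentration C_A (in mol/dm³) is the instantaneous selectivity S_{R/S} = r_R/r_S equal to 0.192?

S_{R/S} = (k₁/k₂)·C_A^0.5 ⇒ C_A = (S·k₂/k₁)^(2).
= (0.192×0.382/0.510)^(2) = (0.1438)^(2) = 0.0207 mol/dm³.

0.0207 mol/dm³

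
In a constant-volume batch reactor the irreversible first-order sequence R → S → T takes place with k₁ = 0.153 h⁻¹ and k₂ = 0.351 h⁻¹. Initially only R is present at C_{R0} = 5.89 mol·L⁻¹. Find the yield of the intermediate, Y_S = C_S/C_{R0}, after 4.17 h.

For first-order series with pure R initially, C_S(t) = k₁C_{R0}/(k₂−k₁)·(e^(−k₁t) − e^(−k₂t)).
e^(−k₁t) = e^(−0.153×4.17) = e^(−0.6380) = 0.5283; e^(−k₂t) = e^(−1.464) = 0.2314.
C_S = 0.153×5.89/(0.351−0.153) × (0.5283−0.2314) = 4.551×0.2970 = 1.352 mol·L⁻¹.
Y_S = C_S/C_{R0} = 1.352/5.89 = 0.229.

0.229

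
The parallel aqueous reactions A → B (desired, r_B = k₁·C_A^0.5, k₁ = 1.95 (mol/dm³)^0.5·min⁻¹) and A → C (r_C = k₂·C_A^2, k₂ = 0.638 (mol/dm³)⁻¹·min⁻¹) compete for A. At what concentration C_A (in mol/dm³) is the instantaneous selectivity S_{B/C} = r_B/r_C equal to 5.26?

S_{B/C} = (k₁/k₂)·C_A^-1.5 ⇒ C_A = (S·k₂/k₁)^(1/(-1.5)).
= (5.26×0.638/1.95)^(-0.6667) = (1.721)^(-0.6667) = 0.696 mol/dm³.

0.696 mol/dm³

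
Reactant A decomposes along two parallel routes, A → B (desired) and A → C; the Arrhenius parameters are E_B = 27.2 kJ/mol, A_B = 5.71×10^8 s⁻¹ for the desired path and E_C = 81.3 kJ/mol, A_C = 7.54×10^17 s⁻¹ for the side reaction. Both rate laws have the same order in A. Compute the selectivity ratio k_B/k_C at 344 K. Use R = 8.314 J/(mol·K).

0.124

With equal orders, S_{B/C} = k_B/k_C = (A_B/A_C)·exp[(E_C−E_B)/(RT)].
(E_C−E_B)/(RT) = (81.3−27.2)×10³/(8.314×344) = 54100/2860 = 18.92.
k_B/k_C = (5.71×10^8/7.54×10^17)·exp(18.92) = 7.573×10^-10 × 1.641×10^8 = 0.124.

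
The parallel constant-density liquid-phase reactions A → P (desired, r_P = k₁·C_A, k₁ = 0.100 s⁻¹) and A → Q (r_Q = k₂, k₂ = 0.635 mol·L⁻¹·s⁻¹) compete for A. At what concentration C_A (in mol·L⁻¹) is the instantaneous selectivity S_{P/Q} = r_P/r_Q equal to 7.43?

S_{P/Q} = (k₁/k₂)·C_A ⇒ C_A = S·k₂/k₁.
= 7.43×0.635/0.100 = 47.2 mol·L⁻¹.

47.2 mol·L⁻¹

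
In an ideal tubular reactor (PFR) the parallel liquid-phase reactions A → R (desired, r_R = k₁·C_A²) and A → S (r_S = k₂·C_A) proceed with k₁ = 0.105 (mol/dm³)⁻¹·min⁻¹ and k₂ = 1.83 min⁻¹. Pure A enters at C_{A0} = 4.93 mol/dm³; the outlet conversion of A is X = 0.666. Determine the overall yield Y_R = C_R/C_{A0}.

0.105

C_A = C_{A0}(1−X) = 1.647 mol/dm³.
Along a PFR/batch, dC_S/dC_A = −r_S/(r_R+r_S) = −k₂/(k₂+k₁·C_A).
Integrating from C_{A0} to C_A: C_S = (1.83/0.105)·ln[(1.83+0.105·4.93)/(1.83+0.105·1.65)] = 17.43·ln(2.348/2.003) = 2.768 mol/dm³.
Then C_R = (C_{A0}−C_A) − C_S = 3.283 − 2.768 = 0.5154 mol/dm³.
Y_R = C_R/C_{A0} = 0.5154/4.93 = 0.105.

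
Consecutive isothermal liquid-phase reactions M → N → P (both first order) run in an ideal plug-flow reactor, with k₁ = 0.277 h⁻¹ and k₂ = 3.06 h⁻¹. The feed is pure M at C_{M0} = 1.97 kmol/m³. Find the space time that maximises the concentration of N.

The intermediate peaks when r₁ = r₂, i.e. k₁e^(−k₁τ) = k₂e^(−k₂τ), giving τ_opt = ln(k₂/k₁)/(k₂−k₁).
= ln(3.06/0.277)/(3.06−0.277) = ln(11.05)/2.783 = 2.402/2.783 = 0.863 h.

0.863 h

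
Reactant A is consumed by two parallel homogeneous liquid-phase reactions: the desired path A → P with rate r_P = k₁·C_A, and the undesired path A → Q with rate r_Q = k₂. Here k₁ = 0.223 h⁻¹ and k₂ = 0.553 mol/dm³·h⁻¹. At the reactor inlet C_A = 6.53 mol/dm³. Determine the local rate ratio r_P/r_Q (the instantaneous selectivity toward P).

S_{P/Q} = r_P/r_Q = (k₁·C_A)/(k₂) = (k₁/k₂)·C_A.
= (0.223×6.530) / (0.553) = 1.456/0.5530 = 2.63.

2.63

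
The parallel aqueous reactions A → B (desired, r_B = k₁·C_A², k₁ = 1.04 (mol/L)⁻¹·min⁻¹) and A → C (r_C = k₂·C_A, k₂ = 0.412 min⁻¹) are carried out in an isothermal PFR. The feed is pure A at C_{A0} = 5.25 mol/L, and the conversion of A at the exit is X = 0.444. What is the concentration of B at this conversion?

2.12 mol/L

C_A = C_{A0}(1−X) = 2.919 mol/L.
Along a PFR/batch, dC_C/dC_A = −r_C/(r_B+r_C) = −k₂/(k₂+k₁·C_A).
Integrating from C_{A0} to C_A: C_C = (0.412/1.04)·ln[(0.412+1.04·5.25)/(0.412+1.04·2.92)] = 0.3962·ln(5.872/3.448) = 0.2109 mol/L.
Then C_B = (C_{A0}−C_A) − C_C = 2.331 − 0.2109 = 2.120 mol/L.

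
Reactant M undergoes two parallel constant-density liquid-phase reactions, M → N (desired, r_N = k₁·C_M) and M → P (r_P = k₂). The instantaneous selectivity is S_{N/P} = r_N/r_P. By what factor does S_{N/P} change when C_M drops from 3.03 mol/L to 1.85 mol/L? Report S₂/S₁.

0.611

S_{N/P} = (k₁/k₂)·C_M, so S₂/S₁ = (C_{M,2}/C_{M,1}).
= 1.85/3.03 = 0.611.
Selectivity toward N falls as C_M falls — high-concentration operation is favoured.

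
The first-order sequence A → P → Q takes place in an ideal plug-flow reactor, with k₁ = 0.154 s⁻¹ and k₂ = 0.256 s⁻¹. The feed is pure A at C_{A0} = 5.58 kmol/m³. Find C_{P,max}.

For a first-order series the maximum intermediate yield is C_{P,max}/C_{A0} = (k₁/k₂)^[k₂/(k₂−k₁)].
= (0.154/0.256)^(0.256/(0.256−0.154)) = (0.6016)^(2.510) = 0.2793.
C_{P,max} = 0.2793×5.58 = 1.56 kmol/m³.

1.56 kmol/m³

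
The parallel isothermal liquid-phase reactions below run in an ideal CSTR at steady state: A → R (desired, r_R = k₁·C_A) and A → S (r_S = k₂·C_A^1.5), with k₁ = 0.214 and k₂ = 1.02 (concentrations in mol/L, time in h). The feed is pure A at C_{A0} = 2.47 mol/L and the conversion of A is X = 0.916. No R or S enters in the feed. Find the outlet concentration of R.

Exit C_A = C_{A0}(1−X) = 2.47×0.0840 = 0.2075 mol/L.
In a CSTR the entire volume is at exit conditions, so r_R = 0.214×0.2075 = 0.04440 and r_S = 1.02×0.2075^1.5 = 0.09640.
Fraction of consumed A going to R: r_R/(r_R+r_S) = 0.3154.
C_R = 0.3154·C_{A0}·X = 0.3154×2.47×0.916 = 0.713 mol/L.

0.713 mol/L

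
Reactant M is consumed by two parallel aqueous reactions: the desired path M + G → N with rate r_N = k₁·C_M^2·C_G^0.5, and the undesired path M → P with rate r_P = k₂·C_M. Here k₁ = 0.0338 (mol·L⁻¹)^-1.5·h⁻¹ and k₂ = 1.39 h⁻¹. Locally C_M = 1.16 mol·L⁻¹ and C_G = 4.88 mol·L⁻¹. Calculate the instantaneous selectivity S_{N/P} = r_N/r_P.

0.0623

S_{N/P} = r_N/r_P = (k₁·C_M^2·C_G^0.5)/(k₂·C_M) = (k₁/k₂)·C_M·C_G^0.5.
= (0.0338×1.160^2×4.880^0.5) / (1.39×1.160) = 0.1005/1.612 = 0.0623.
Since the desired path is higher order in M, keeping C_M high (PFR or concentrated feed) favours N.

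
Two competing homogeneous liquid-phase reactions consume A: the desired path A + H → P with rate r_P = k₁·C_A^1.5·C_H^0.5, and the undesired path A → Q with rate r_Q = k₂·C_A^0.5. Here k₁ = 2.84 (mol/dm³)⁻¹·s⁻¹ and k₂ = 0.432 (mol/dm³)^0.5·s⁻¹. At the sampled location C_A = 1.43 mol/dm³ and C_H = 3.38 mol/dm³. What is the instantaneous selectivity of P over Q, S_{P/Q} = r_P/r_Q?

17.3

S_{P/Q} = r_P/r_Q = (k₁·C_A^1.5·C_H^0.5)/(k₂·C_A^0.5) = (k₁/k₂)·C_A·C_H^0.5.
= (2.84×1.430^1.5×3.380^0.5) / (0.432×1.430^0.5) = 8.929/0.5166 = 17.3.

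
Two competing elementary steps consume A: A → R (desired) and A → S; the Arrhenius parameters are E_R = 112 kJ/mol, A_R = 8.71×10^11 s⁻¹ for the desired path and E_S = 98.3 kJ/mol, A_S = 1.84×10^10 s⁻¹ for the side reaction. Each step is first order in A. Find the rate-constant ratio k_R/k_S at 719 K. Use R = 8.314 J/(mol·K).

4.78

With equal orders, S_{R/S} = k_R/k_S = (A_R/A_S)·exp[(E_S−E_R)/(RT)].
(E_S−E_R)/(RT) = (98.3−112)×10³/(8.314×719) = -13700/5978 = -2.292.
k_R/k_S = (8.71×10^11/1.84×10^10)·exp(-2.292) = 47.34 × 0.1011 = 4.78.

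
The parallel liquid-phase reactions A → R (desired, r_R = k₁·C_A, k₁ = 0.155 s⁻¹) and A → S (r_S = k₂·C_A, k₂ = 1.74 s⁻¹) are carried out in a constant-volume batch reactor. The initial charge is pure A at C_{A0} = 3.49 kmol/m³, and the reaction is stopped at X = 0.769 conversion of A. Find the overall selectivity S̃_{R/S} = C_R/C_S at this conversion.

0.0891

C_A = C_{A0}(1−X) = 0.8062 kmol/m³.
Both paths are first order in A, so the instantaneous fraction to R is constant: dC_R/d(−C_A) = k₁/(k₁+k₂) = 0.08179.
C_R = 0.08179·(C_{A0}−C_A) = 0.08179×2.684 = 0.220 kmol/m³.
C_S = (C_{A0}−C_A)−C_R = 2.464 kmol/m³; S̃_{R/S} = 0.2195/2.464 = 0.0891.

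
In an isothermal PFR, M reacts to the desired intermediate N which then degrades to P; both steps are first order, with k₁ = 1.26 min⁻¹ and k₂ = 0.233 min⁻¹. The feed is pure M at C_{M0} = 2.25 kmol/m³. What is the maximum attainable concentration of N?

1.53 kmol/m³

For a first-order series the maximum intermediate yield is C_{N,max}/C_{M0} = (k₁/k₂)^[k₂/(k₂−k₁)].
= (1.26/0.233)^(0.233/(0.233−1.26)) = (5.408)^(-0.2269) = 0.6819.
C_{N,max} = 0.6819×2.25 = 1.53 kmol/m³.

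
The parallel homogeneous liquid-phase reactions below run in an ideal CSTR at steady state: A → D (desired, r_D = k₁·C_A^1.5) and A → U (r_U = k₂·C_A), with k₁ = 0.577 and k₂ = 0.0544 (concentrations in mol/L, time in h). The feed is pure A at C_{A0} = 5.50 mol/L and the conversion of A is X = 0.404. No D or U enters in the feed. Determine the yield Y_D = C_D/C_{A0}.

Exit C_A = C_{A0}(1−X) = 5.50×0.596 = 3.278 mol/L.
A CSTR operates uniformly at the exit composition, giving r_D = 3.424 and r_U = 0.1783 (each k·C_A^n at C_A = 3.278).
Fraction of consumed A going to D: r_D/(r_D+r_U) = 0.9505.
C_D = 0.9505·C_{A0}·X = 0.9505×5.50×0.404 = 2.11 mol/L; Y_D = C_D/C_{A0} = 0.384.

0.384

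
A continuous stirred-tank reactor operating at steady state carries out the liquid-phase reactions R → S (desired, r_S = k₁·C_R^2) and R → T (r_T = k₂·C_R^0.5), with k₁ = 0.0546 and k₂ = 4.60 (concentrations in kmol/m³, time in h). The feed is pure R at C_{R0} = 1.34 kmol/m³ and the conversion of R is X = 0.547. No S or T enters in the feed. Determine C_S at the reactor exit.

Exit C_R = C_{R0}(1−X) = 1.34×0.453 = 0.6070 kmol/m³.
A CSTR operates uniformly at the exit composition, giving r_S = 0.02012 and r_T = 3.584 (each k·C_R^n at C_R = 0.6070).
Fraction of consumed R going to S: r_S/(r_S+r_T) = 0.005582.
C_S = 0.005582·C_{R0}·X = 0.005582×1.34×0.547 = 0.00409 kmol/m³.

0.00409 kmol/m³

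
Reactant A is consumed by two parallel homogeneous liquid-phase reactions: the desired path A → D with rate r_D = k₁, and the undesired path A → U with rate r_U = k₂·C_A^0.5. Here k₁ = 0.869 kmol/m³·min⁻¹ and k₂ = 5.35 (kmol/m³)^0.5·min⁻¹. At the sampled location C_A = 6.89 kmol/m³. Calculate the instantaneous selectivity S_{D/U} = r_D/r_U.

0.0619

S_{D/U} = r_D/r_U = (k₁)/(k₂·C_A^0.5) = (k₁/k₂)·C_A^-0.5.
= (0.869) / (5.35×6.890^0.5) = 0.8690/14.04 = 0.0619.
The undesired path is higher order in A, so low C_A (CSTR or dilute feed) favours D.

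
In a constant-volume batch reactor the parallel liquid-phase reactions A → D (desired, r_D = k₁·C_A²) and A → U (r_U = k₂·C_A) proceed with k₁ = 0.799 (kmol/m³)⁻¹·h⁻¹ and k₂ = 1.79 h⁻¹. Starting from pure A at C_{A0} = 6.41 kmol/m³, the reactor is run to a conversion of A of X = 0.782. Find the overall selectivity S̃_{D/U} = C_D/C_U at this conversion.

C_A = C_{A0}(1−X) = 1.397 kmol/m³.
Along a PFR/batch, dC_U/dC_A = −r_U/(r_D+r_U) = −k₂/(k₂+k₁·C_A).
Integrating from C_{A0} to C_A: C_U = (1.79/0.799)·ln[(1.79+0.799·6.41)/(1.79+0.799·1.40)] = 2.240·ln(6.912/2.907) = 1.941 kmol/m³.
Then C_D = (C_{A0}−C_A) − C_U = 5.013 − 1.941 = 3.072 kmol/m³.
S̃_{D/U} = C_D/C_U = 3.072/1.941 = 1.58.

1.58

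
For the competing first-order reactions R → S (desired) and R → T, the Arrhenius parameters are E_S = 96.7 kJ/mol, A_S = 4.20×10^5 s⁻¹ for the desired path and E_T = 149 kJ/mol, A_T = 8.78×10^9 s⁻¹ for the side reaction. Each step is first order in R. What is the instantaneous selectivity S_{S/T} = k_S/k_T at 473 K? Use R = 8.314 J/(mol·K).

k_S/k_T = (A_S/A_T)·exp[−(E_S−E_T)/(RT)] = (A_S/A_T)·exp[(E_T−E_S)/(RT)].
(E_T−E_S)/(RT) = (149−96.7)×10³/(8.314×473) = 52300/3933 = 13.30.
k_S/k_T = (4.20×10^5/8.78×10^9)·exp(13.30) = 4.784×10^-5 × 5.968×10^5 = 28.5.
Since E_S < E_T, lowering the temperature improves selectivity toward S.

28.5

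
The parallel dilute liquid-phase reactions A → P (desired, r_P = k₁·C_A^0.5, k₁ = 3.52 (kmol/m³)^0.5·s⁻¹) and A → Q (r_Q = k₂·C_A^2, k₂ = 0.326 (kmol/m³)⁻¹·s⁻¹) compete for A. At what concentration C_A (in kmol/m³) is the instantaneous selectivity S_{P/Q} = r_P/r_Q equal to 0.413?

8.81 kmol/m³

S_{P/Q} = (k₁/k₂)·C_A^-1.5 ⇒ C_A = (S·k₂/k₁)^(1/(-1.5)).
= (0.413×0.326/3.52)^(-0.6667) = (0.03825)^(-0.6667) = 8.81 kmol/m³.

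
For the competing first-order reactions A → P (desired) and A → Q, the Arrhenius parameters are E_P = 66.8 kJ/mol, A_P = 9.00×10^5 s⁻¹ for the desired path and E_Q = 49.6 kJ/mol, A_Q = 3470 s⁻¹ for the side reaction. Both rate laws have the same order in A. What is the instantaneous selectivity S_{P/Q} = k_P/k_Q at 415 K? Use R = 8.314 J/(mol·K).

1.77

k_P/k_Q = (A_P/A_Q)·exp[−(E_P−E_Q)/(RT)] = (A_P/A_Q)·exp[(E_Q−E_P)/(RT)].
(E_Q−E_P)/(RT) = (49.6−66.8)×10³/(8.314×415) = -17200/3450 = -4.985.
k_P/k_Q = (9.00×10^5/3470)·exp(-4.985) = 259.4 × 0.006839 = 1.77.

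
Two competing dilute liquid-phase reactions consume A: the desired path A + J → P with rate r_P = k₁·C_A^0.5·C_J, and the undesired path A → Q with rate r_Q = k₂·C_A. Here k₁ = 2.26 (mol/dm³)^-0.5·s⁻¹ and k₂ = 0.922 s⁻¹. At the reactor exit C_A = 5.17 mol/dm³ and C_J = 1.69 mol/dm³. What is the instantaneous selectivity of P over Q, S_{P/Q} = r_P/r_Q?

1.82

S_{P/Q} = r_P/r_Q = (k₁·C_A^0.5·C_J)/(k₂·C_A) = (k₁/k₂)·C_A^-0.5·C_J.
= (2.26×5.170^0.5×1.690) / (0.922×5.170) = 8.684/4.767 = 1.82.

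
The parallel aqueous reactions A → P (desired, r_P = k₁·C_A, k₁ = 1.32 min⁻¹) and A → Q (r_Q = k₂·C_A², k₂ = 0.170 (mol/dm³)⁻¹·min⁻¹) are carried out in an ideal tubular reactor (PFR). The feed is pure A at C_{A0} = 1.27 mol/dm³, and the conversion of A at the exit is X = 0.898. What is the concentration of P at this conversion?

1.05 mol/dm³

C_A = C_{A0}(1−X) = 0.1295 mol/dm³.
Along a PFR/batch, dC_P/dC_A = −r_P/(r_P+r_Q) = −k₁/(k₁+k₂·C_A).
Integrating from C_{A0} to C_A: C_P = (1.32/0.170)·ln[(1.32+0.170·1.27)/(1.32+0.170·0.130)] = 7.765·ln(1.536/1.342) = 1.048 mol/dm³.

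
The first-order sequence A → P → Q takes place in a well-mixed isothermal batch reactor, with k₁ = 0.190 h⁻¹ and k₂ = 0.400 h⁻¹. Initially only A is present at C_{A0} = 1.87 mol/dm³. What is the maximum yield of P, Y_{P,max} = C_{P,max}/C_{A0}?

Evaluating C_P at t_opt = ln(k₂/k₁)/(k₂−k₁) gives C_{P,max}/C_{A0} = (k₁/k₂)^[k₂/(k₂−k₁)].
= (0.190/0.400)^(0.400/(0.400−0.190)) = (0.4750)^(1.905) = 0.2422.

0.242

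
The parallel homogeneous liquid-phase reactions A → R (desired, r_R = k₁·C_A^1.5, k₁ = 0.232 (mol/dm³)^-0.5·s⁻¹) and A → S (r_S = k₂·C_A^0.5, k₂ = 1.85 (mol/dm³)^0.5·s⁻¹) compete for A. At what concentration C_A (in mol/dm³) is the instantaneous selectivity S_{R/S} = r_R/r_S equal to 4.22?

33.7 mol/dm³

S_{R/S} = (k₁/k₂)·C_A ⇒ C_A = S·k₂/k₁.
= 4.22×1.85/0.232 = 33.7 mol/dm³.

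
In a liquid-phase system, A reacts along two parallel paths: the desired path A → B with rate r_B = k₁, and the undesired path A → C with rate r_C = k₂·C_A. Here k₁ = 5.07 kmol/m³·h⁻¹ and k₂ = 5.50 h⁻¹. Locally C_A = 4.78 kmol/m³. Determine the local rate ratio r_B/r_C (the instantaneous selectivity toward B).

S_{B/C} = r_B/r_C = (k₁)/(k₂·C_A) = (k₁/k₂)·C_A⁻¹.
= (5.07) / (5.50×4.780) = 5.070/26.29 = 0.193.

0.193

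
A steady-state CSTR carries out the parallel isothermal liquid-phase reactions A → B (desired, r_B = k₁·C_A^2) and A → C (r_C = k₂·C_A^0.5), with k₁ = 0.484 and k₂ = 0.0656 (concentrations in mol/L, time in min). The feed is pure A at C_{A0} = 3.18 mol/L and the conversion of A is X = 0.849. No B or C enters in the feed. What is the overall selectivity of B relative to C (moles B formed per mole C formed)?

Exit C_A = C_{A0}(1−X) = 3.18×0.151 = 0.4802 mol/L.
Rates in a CSTR are evaluated at the outlet concentration: r_B = 0.484×0.4802^2 = 0.1116, r_C = 0.0656×0.4802^0.5 = 0.04546.
Overall selectivity = C_B/C_C = r_Bτ/(r_Cτ) = r_B/r_C = 2.45.

2.45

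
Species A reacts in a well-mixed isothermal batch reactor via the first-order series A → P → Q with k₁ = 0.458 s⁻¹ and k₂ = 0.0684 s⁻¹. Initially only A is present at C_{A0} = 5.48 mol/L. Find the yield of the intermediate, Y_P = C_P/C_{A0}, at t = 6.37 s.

Solving the coupled first-order balances gives C_P(t) = [k₁/(k₂−k₁)]·C_{A0}·(e^(−k₁t) − e^(−k₂t)).
e^(−k₁t) = e^(−0.458×6.37) = e^(−2.917) = 0.05407; e^(−k₂t) = e^(−0.4357) = 0.6468.
C_P = 0.458×5.48/(0.0684−0.458) × (0.05407−0.6468) = (-6.442)×(-0.5927) = 3.818 mol/L.
Y_P = C_P/C_{A0} = 3.818/5.48 = 0.697.

0.697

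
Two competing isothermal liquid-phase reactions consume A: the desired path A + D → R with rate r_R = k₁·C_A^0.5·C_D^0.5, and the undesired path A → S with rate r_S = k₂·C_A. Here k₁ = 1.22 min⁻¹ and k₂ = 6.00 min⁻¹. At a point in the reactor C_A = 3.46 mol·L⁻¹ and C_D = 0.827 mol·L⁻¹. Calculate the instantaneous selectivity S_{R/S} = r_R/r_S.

S_{R/S} = r_R/r_S = (k₁·C_A^0.5·C_D^0.5)/(k₂·C_A) = (k₁/k₂)·C_A^-0.5·C_D^0.5.
= (1.22×3.460^0.5×0.8270^0.5) / (6.00×3.460) = 2.064/20.76 = 0.0994.
The undesired path is higher order in A, so low C_A (CSTR or dilute feed) favours R.

0.0994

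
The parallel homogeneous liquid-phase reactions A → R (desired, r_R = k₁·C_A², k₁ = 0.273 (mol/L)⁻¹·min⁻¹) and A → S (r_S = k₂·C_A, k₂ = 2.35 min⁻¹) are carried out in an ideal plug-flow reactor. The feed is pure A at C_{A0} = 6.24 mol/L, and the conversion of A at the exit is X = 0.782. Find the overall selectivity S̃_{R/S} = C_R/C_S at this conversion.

0.423

C_A = C_{A0}(1−X) = 1.360 mol/L.
Along a PFR/batch, dC_S/dC_A = −r_S/(r_R+r_S) = −k₂/(k₂+k₁·C_A).
Integrating from C_{A0} to C_A: C_S = (2.35/0.273)·ln[(2.35+0.273·6.24)/(2.35+0.273·1.36)] = 8.608·ln(4.054/2.721) = 3.430 mol/L.
Then C_R = (C_{A0}−C_A) − C_S = 4.880 − 3.430 = 1.450 mol/L.
S̃_{R/S} = C_R/C_S = 1.450/3.430 = 0.423.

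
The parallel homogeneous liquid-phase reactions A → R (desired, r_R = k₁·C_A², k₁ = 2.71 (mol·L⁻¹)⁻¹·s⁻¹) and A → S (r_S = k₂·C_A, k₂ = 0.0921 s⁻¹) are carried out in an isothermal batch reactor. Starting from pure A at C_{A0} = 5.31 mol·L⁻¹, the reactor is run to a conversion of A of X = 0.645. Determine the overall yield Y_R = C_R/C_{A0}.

C_A = C_{A0}(1−X) = 1.885 mol·L⁻¹.
Along a PFR/batch, dC_S/dC_A = −r_S/(r_R+r_S) = −k₂/(k₂+k₁·C_A).
Integrating from C_{A0} to C_A: C_S = (0.0921/2.71)·ln[(0.0921+2.71·5.31)/(0.0921+2.71·1.89)] = 0.03399·ln(14.48/5.201) = 0.03481 mol·L⁻¹.
Then C_R = (C_{A0}−C_A) − C_S = 3.425 − 0.03481 = 3.390 mol·L⁻¹.
Y_R = C_R/C_{A0} = 3.390/5.31 = 0.638.

0.638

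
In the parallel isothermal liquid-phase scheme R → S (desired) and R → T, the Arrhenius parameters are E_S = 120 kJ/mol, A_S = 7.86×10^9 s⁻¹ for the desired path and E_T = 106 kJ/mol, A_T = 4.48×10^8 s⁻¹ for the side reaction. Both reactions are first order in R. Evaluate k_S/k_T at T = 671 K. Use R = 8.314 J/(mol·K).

1.43

k_S/k_T = (A_S/A_T)·exp[−(E_S−E_T)/(RT)] = (A_S/A_T)·exp[(E_T−E_S)/(RT)].
(E_T−E_S)/(RT) = (106−120)×10³/(8.314×671) = -14000/5579 = -2.510.
k_S/k_T = (7.86×10^9/4.48×10^8)·exp(-2.510) = 17.54 × 0.08130 = 1.43.
Since E_S > E_T, raising the temperature improves selectivity toward S.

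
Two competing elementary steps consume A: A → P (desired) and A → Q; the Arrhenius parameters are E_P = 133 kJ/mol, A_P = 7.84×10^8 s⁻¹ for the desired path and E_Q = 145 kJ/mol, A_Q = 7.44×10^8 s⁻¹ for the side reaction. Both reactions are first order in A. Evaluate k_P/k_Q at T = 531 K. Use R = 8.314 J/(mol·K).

Since both paths have the same order in A, the concentration cancels and S_{P/Q} = k_P/k_Q = (A_P/A_Q)·exp[(E_Q−E_P)/(RT)].
(E_Q−E_P)/(RT) = (145−133)×10³/(8.314×531) = 12000/4415 = 2.718.
k_P/k_Q = (7.84×10^8/7.44×10^8)·exp(2.718) = 1.054 × 15.15 = 16.0.

16.0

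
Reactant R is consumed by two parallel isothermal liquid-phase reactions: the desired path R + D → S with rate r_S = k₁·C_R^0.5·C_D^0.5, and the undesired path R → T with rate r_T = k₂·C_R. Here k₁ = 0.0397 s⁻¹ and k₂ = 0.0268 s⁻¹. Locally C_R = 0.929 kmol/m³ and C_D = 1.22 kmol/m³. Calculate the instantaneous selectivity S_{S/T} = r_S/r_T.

S_{S/T} = r_S/r_T = (k₁·C_R^0.5·C_D^0.5)/(k₂·C_R) = (k₁/k₂)·C_R^-0.5·C_D^0.5.
= (0.0397×0.9290^0.5×1.220^0.5) / (0.0268×0.9290) = 0.04226/0.02490 = 1.70.

1.70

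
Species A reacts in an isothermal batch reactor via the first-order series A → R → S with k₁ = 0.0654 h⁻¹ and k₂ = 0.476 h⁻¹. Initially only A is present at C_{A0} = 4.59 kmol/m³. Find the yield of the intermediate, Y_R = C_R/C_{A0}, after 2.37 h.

For first-order series with pure A initially, C_R(t) = k₁C_{A0}/(k₂−k₁)·(e^(−k₁t) − e^(−k₂t)).
e^(−k₁t) = e^(−0.0654×2.37) = e^(−0.1550) = 0.8564; e^(−k₂t) = e^(−1.128) = 0.3236.
C_R = 0.0654×4.59/(0.476−0.0654) × (0.8564−0.3236) = 0.7311×0.5328 = 0.3895 kmol/m³.
Y_R = C_R/C_{A0} = 0.3895/4.59 = 0.0849.

0.0849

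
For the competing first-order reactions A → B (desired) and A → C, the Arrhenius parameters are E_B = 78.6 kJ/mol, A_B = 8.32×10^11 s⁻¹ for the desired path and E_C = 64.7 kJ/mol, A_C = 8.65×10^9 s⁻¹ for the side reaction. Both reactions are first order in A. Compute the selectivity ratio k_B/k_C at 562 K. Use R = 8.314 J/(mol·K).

k_B/k_C = (A_B/A_C)·exp[−(E_B−E_C)/(RT)] = (A_B/A_C)·exp[(E_C−E_B)/(RT)].
(E_C−E_B)/(RT) = (64.7−78.6)×10³/(8.314×562) = -13900/4672 = -2.975.
k_B/k_C = (8.32×10^11/8.65×10^9)·exp(-2.975) = 96.18 × 0.05105 = 4.91.
Since E_B > E_C, raising the temperature improves selectivity toward B.

4.91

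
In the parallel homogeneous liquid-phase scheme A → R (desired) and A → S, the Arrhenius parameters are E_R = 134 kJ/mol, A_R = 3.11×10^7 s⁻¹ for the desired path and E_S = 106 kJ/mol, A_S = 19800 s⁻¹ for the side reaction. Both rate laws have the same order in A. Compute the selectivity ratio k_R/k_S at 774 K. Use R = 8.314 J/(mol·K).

20.2

With equal orders, S_{R/S} = k_R/k_S = (A_R/A_S)·exp[(E_S−E_R)/(RT)].
(E_S−E_R)/(RT) = (106−134)×10³/(8.314×774) = -28000/6435 = -4.351.
k_R/k_S = (3.11×10^7/19800)·exp(-4.351) = 1571 × 0.01289 = 20.2.
Since E_R > E_S, raising the temperature improves selectivity toward R.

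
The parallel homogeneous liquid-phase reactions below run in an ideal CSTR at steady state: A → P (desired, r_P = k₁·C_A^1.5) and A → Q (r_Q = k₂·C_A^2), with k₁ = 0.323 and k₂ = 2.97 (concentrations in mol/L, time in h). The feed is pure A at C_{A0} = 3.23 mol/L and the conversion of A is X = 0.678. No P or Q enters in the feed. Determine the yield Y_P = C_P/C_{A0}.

0.0653

Exit C_A = C_{A0}(1−X) = 3.23×0.322 = 1.040 mol/L.
A CSTR operates uniformly at the exit composition, giving r_P = 0.3426 and r_Q = 3.213 (each k·C_A^n at C_A = 1.040).
Fraction of consumed A going to P: r_P/(r_P+r_Q) = 0.09636.
C_P = 0.09636·C_{A0}·X = 0.09636×3.23×0.678 = 0.211 mol/L; Y_P = C_P/C_{A0} = 0.0653.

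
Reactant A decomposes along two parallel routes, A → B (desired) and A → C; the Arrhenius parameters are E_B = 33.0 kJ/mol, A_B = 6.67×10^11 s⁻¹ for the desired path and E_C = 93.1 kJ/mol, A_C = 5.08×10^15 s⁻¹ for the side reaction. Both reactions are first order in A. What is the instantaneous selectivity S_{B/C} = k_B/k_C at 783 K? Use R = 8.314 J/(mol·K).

Since both paths have the same order in A, the concentration cancels and S_{B/C} = k_B/k_C = (A_B/A_C)·exp[(E_C−E_B)/(RT)].
(E_C−E_B)/(RT) = (93.1−33.0)×10³/(8.314×783) = 60100/6510 = 9.232.
k_B/k_C = (6.67×10^11/5.08×10^15)·exp(9.232) = 1.313×10^-4 × 10220 = 1.34.

1.34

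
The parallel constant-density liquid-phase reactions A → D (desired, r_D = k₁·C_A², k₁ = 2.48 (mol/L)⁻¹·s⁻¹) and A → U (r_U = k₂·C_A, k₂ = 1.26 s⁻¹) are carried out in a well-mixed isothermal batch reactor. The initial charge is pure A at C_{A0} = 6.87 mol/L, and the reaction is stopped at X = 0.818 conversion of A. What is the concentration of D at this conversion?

4.89 mol/L

C_A = C_{A0}(1−X) = 1.250 mol/L.
Along a PFR/batch, dC_U/dC_A = −r_U/(r_D+r_U) = −k₂/(k₂+k₁·C_A).
Integrating from C_{A0} to C_A: C_U = (1.26/2.48)·ln[(1.26+2.48·6.87)/(1.26+2.48·1.25)] = 0.5081·ln(18.30/4.361) = 0.7286 mol/L.
Then C_D = (C_{A0}−C_A) − C_U = 5.620 − 0.7286 = 4.891 mol/L.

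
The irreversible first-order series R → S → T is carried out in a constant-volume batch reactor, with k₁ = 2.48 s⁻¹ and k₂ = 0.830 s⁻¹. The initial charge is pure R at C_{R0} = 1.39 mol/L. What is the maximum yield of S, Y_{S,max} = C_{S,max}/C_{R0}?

At the optimum, C_{S,max}/C_{R0} = (k₁/k₂)^[k₂/(k₂−k₁)].
= (2.48/0.830)^(0.830/(0.830−2.48)) = (2.988)^(-0.5030) = 0.5766.

0.577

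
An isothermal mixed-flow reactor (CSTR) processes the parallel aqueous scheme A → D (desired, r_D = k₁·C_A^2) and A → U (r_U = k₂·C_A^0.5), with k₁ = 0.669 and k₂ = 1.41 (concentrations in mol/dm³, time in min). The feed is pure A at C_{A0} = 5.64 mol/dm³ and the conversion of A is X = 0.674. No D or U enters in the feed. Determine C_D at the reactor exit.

2.06 mol/dm³

Exit C_A = C_{A0}(1−X) = 5.64×0.326 = 1.839 mol/dm³.
In a CSTR the entire volume is at exit conditions, so r_D = 0.669×1.839^2 = 2.262 and r_U = 1.41×1.839^0.5 = 1.912.
Fraction of consumed A going to D: r_D/(r_D+r_U) = 0.5419.
C_D = 0.5419·C_{A0}·X = 0.5419×5.64×0.674 = 2.06 mol/dm³.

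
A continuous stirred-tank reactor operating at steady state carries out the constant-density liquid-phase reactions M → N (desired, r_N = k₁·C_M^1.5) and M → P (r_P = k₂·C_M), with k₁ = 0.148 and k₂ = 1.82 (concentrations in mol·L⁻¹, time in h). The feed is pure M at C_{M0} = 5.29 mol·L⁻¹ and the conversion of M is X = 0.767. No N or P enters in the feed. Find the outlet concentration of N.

Exit C_M = C_{M0}(1−X) = 5.29×0.233 = 1.233 mol·L⁻¹.
Rates in a CSTR are evaluated at the outlet concentration: r_N = 0.148×1.233^1.5 = 0.2025, r_P = 1.82×1.233 = 2.243.
Fraction of consumed M going to N: r_N/(r_N+r_P) = 0.08281.
C_N = 0.08281·C_{M0}·X = 0.08281×5.29×0.767 = 0.336 mol·L⁻¹.

0.336 mol·L⁻¹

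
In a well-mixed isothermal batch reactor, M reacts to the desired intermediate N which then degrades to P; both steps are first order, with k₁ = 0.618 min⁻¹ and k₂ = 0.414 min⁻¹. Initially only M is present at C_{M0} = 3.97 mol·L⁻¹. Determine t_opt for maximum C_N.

1.96 min

Setting dC_N/dt = 0 gives t_opt = ln(k₂/k₁)/(k₂−k₁).
= ln(0.414/0.618)/(0.414−0.618) = ln(0.6699)/-0.2040 = -0.4006/-0.2040 = 1.96 min.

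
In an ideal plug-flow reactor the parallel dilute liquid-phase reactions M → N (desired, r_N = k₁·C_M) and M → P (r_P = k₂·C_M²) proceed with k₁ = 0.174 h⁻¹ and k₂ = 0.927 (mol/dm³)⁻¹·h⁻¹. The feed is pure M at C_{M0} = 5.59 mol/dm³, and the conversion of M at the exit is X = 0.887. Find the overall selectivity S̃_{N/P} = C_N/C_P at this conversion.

0.0798

C_M = C_{M0}(1−X) = 0.6317 mol/dm³.
Along a PFR/batch, dC_N/dC_M = −r_N/(r_N+r_P) = −k₁/(k₁+k₂·C_M).
Integrating from C_{M0} to C_M: C_N = (0.174/0.927)·ln[(0.174+0.927·5.59)/(0.174+0.927·0.632)] = 0.1877·ln(5.356/0.7596) = 0.3666 mol/dm³.
C_P = (C_{M0}−C_M)−C_N = 4.592 mol/dm³; S̃_{N/P} = 0.3666/4.592 = 0.0798.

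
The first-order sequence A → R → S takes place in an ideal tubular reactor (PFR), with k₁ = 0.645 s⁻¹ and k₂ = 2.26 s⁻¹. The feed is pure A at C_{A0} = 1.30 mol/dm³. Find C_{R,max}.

0.225 mol/dm³

Evaluating C_R at τ_opt = ln(k₂/k₁)/(k₂−k₁) gives C_{R,max}/C_{A0} = (k₁/k₂)^[k₂/(k₂−k₁)].
= (0.645/2.26)^(2.26/(2.26−0.645)) = (0.2854)^(1.399) = 0.1730.
C_{R,max} = 0.1730×1.30 = 0.225 mol/dm³.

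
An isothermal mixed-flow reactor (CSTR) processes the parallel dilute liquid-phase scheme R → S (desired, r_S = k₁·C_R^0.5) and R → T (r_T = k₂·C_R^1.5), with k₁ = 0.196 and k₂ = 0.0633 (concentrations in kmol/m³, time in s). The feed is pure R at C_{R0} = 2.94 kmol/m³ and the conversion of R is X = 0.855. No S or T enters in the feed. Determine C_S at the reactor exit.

Exit C_R = C_{R0}(1−X) = 2.94×0.145 = 0.4263 kmol/m³.
In a CSTR the entire volume is at exit conditions, so r_S = 0.196×0.4263^0.5 = 0.1280 and r_T = 0.0633×0.4263^1.5 = 0.01762.
Fraction of consumed R going to S: r_S/(r_S+r_T) = 0.8790.
C_S = 0.8790·C_{R0}·X = 0.8790×2.94×0.855 = 2.21 kmol/m³.

2.21 kmol/m³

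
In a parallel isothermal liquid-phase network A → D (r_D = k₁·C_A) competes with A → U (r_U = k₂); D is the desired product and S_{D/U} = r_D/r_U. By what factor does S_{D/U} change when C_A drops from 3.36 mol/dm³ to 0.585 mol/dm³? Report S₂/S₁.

0.174

S_{D/U} = (k₁/k₂)·C_A, so S₂/S₁ = (C_{A,2}/C_{A,1}).
= 0.585/3.36 = 0.174.
Selectivity toward D falls as C_A falls — high-concentration operation is favoured.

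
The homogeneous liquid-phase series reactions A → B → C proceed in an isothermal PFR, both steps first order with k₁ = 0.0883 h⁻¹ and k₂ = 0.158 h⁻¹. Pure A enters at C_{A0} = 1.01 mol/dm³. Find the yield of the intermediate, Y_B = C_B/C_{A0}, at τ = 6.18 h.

0.257

For first-order series with pure A initially, C_B(τ) = k₁C_{A0}/(k₂−k₁)·(e^(−k₁τ) − e^(−k₂τ)).
e^(−k₁τ) = e^(−0.0883×6.18) = e^(−0.5457) = 0.5794; e^(−k₂τ) = e^(−0.9764) = 0.3766.
C_B = 0.0883×1.01/(0.158−0.0883) × (0.5794−0.3766) = 1.280×0.2028 = 0.2595 mol/dm³.
Y_B = C_B/C_{A0} = 0.2595/1.01 = 0.257.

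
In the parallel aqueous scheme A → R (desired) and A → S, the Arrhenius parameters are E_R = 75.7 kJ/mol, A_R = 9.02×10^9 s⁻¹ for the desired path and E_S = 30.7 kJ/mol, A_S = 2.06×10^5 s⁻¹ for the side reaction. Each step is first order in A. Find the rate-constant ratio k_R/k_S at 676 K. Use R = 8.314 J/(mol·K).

With equal orders, S_{R/S} = k_R/k_S = (A_R/A_S)·exp[(E_S−E_R)/(RT)].
(E_S−E_R)/(RT) = (30.7−75.7)×10³/(8.314×676) = -45000/5620 = -8.007.
k_R/k_S = (9.02×10^9/2.06×10^5)·exp(-8.007) = 43786 × 3.332×10^-4 = 14.6.
Since E_R > E_S, raising the temperature improves selectivity toward R.

14.6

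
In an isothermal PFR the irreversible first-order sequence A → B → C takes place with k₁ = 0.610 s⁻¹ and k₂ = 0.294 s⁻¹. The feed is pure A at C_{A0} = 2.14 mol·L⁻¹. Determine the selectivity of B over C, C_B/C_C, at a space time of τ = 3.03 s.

The intermediate concentration in a first-order A→B→C sequence is C_B = k₁C_{A0}(e^(−k₁τ) − e^(−k₂τ))/(k₂−k₁).
e^(−k₁τ) = e^(−0.610×3.03) = e^(−1.848) = 0.1575; e^(−k₂τ) = e^(−0.8908) = 0.4103.
C_B = 0.610×2.14/(0.294−0.610) × (0.1575−0.4103) = (-4.131)×(-0.2528) = 1.044 mol·L⁻¹.
C_A = C_{A0}e^(−k₁τ) = 0.3371 mol·L⁻¹, so C_C = C_{A0}−C_A−C_B = 0.7586 mol·L⁻¹; C_B/C_C = 1.38.

1.38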